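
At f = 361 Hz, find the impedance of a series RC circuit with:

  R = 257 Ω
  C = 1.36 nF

Step 1 — Angular frequency: ω = 2π·f = 2π·361 = 2268 rad/s.
Step 2 — Component impedances:
  R: Z = R = 257 Ω
  C: Z = 1/(jωC) = -j/(ω·C) = 0 - j3.242e+05 Ω
Step 3 — Series combination: Z_total = R + C = 257 - j3.242e+05 Ω = 3.242e+05∠-90.0° Ω.

Z = 257 - j3.242e+05 Ω = 3.242e+05∠-90.0° Ω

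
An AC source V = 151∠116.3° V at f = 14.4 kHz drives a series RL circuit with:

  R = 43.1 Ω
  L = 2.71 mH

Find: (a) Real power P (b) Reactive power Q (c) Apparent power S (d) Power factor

Step 1 — Angular frequency: ω = 2π·f = 2π·1.44e+04 = 9.048e+04 rad/s.
Step 2 — Component impedances:
  R: Z = R = 43.1 Ω
  L: Z = jωL = j·9.048e+04·0.00271 = 0 + j245.2 Ω
Step 3 — Series combination: Z_total = R + L = 43.1 + j245.2 Ω = 249∠80.0° Ω.
Step 4 — Source phasor: V = 151∠116.3° V = -66.9 + j135.4 V.
Step 5 — Current: I = V / Z = 0.489 + j0.3588 A = 0.6065∠36.3° A.
Step 6 — Complex power: S = V·I* = 15.86 + j90.2 VA.
Step 7 — Real power: P = Re(S) = 15.86 W.
Step 8 — Reactive power: Q = Im(S) = 90.2 VAR.
Step 9 — Apparent power: |S| = 91.59 VA.
Step 10 — Power factor: PF = P/|S| = 0.1731 (lagging).

(a) P = 15.86 W  (b) Q = 90.2 VAR  (c) S = 91.59 VA  (d) PF = 0.1731 (lagging)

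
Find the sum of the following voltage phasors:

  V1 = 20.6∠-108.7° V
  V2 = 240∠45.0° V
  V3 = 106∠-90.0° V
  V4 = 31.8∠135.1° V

Step 1 — Convert each phasor to rectangular form:
  V1 = 20.6·(cos(-108.7°) + j·sin(-108.7°)) = -6.605 - j19.51 V
  V2 = 240·(cos(45.0°) + j·sin(45.0°)) = 169.7 + j169.7 V
  V3 = 106·(cos(-90.0°) + j·sin(-90.0°)) = 0 - j106 V
  V4 = 31.8·(cos(135.1°) + j·sin(135.1°)) = -22.53 + j22.45 V
Step 2 — Sum components: V_total = 140.6 + j66.64 V.
Step 3 — Convert to polar: |V_total| = 155.6 V, ∠V_total = 25.4°.

V_total = 155.6∠25.4° V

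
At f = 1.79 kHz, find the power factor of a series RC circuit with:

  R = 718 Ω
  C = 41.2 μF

Step 1 — Angular frequency: ω = 2π·f = 2π·1790 = 1.125e+04 rad/s.
Step 2 — Component impedances:
  R: Z = R = 718 Ω
  C: Z = 1/(jωC) = -j/(ω·C) = 0 - j2.158 Ω
Step 3 — Series combination: Z_total = R + C = 718 - j2.158 Ω = 718∠-0.2° Ω.
Step 4 — Power factor: PF = cos(φ) = Re(Z)/|Z| = 718/718 = 1.
Step 5 — Type: Im(Z) = -2.158 ⇒ leading (phase φ = -0.2°).

PF = 1 (leading, φ = -0.2°)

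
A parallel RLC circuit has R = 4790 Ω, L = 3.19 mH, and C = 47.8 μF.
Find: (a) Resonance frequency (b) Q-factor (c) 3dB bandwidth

Step 1 — Resonance: ω₀ = 1/√(LC) = 1/√(0.00319·4.78e-05) = 2561 rad/s.
Step 2 — f₀ = ω₀/(2π) = 407.6 Hz.
Step 3 — Parallel Q: Q = R/(ω₀L) = 4790/(2561·0.00319) = 586.3.
Step 4 — Bandwidth: Δω = ω₀/Q = 4.368 rad/s; BW = Δω/(2π) = 0.6951 Hz.

(a) f₀ = 407.6 Hz  (b) Q = 586.3  (c) BW = 0.6951 Hz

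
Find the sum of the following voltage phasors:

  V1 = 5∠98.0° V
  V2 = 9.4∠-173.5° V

Step 1 — Convert each phasor to rectangular form:
  V1 = 5·(cos(98.0°) + j·sin(98.0°)) = -0.6959 + j4.951 V
  V2 = 9.4·(cos(-173.5°) + j·sin(-173.5°)) = -9.34 - j1.064 V
Step 2 — Sum components: V_total = -10.04 + j3.887 V.
Step 3 — Convert to polar: |V_total| = 10.76 V, ∠V_total = 158.8°.

V_total = 10.76∠158.8° V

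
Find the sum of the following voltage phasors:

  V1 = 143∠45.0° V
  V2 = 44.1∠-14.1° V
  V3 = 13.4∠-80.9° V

Step 1 — Convert each phasor to rectangular form:
  V1 = 143·(cos(45.0°) + j·sin(45.0°)) = 101.1 + j101.1 V
  V2 = 44.1·(cos(-14.1°) + j·sin(-14.1°)) = 42.77 - j10.74 V
  V3 = 13.4·(cos(-80.9°) + j·sin(-80.9°)) = 2.119 - j13.23 V
Step 2 — Sum components: V_total = 146 + j77.14 V.
Step 3 — Convert to polar: |V_total| = 165.1 V, ∠V_total = 27.8°.

V_total = 165.1∠27.8° V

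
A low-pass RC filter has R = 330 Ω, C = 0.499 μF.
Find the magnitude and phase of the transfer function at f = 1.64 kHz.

Step 1 — Angular frequency: ω = 2π·1640 = 1.03e+04 rad/s.
Step 2 — Transfer function: H(jω) = 1/(1 + jωRC).
Step 3 — Denominator: 1 + jωRC = 1 + j·1.03e+04·330·4.99e-07 = 1 + j1.697.
Step 4 — H = 0.2578 - j0.4374.
Step 5 — Magnitude: |H| = 0.5077 (-5.9 dB); phase: φ = -59.5°.

|H| = 0.5077 (-5.9 dB), φ = -59.5°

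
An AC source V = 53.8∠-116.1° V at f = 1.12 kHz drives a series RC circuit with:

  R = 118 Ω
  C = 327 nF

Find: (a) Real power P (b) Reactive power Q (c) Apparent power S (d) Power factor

Step 1 — Angular frequency: ω = 2π·f = 2π·1120 = 7037 rad/s.
Step 2 — Component impedances:
  R: Z = R = 118 Ω
  C: Z = 1/(jωC) = -j/(ω·C) = 0 - j434.6 Ω
Step 3 — Series combination: Z_total = R + C = 118 - j434.6 Ω = 450.3∠-74.8° Ω.
Step 4 — Source phasor: V = 53.8∠-116.1° V = -23.67 - j48.31 V.
Step 5 — Current: I = V / Z = 0.08977 - j0.07884 A = 0.1195∠-41.3° A.
Step 6 — Complex power: S = V·I* = 1.684 - j6.203 VA.
Step 7 — Real power: P = Re(S) = 1.684 W.
Step 8 — Reactive power: Q = Im(S) = -6.203 VAR.
Step 9 — Apparent power: |S| = 6.428 VA.
Step 10 — Power factor: PF = P/|S| = 0.262 (leading).

(a) P = 1.684 W  (b) Q = -6.203 VAR  (c) S = 6.428 VA  (d) PF = 0.262 (leading)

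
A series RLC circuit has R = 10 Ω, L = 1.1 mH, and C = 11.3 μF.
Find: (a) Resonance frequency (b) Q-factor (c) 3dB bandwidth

Step 1 — Resonance: ω₀ = 1/√(LC) = 1/√(0.0011·1.13e-05) = 8969 rad/s.
Step 2 — f₀ = ω₀/(2π) = 1428 Hz.
Step 3 — Series Q: Q = ω₀L/R = 8969·0.0011/10 = 0.9866.
Step 4 — Bandwidth: Δω = ω₀/Q = 9091 rad/s; BW = Δω/(2π) = 1447 Hz.

(a) f₀ = 1428 Hz  (b) Q = 0.9866  (c) BW = 1447 Hz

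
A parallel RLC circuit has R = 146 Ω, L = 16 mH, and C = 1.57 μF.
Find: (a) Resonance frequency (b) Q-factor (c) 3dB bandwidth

Step 1 — Resonance: ω₀ = 1/√(LC) = 1/√(0.016·1.57e-06) = 6309 rad/s.
Step 2 — f₀ = ω₀/(2π) = 1004 Hz.
Step 3 — Parallel Q: Q = R/(ω₀L) = 146/(6309·0.016) = 1.446.
Step 4 — Bandwidth: Δω = ω₀/Q = 4363 rad/s; BW = Δω/(2π) = 694.3 Hz.

(a) f₀ = 1004 Hz  (b) Q = 1.446  (c) BW = 694.3 Hz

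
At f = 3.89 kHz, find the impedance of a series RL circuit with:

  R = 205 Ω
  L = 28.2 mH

Step 1 — Angular frequency: ω = 2π·f = 2π·3890 = 2.444e+04 rad/s.
Step 2 — Component impedances:
  R: Z = R = 205 Ω
  L: Z = jωL = j·2.444e+04·0.0282 = 0 + j689.3 Ω
Step 3 — Series combination: Z_total = R + L = 205 + j689.3 Ω = 719.1∠73.4° Ω.

Z = 205 + j689.3 Ω = 719.1∠73.4° Ω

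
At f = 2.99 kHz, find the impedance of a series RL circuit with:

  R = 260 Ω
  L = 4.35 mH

Step 1 — Angular frequency: ω = 2π·f = 2π·2990 = 1.879e+04 rad/s.
Step 2 — Component impedances:
  R: Z = R = 260 Ω
  L: Z = jωL = j·1.879e+04·0.00435 = 0 + j81.72 Ω
Step 3 — Series combination: Z_total = R + L = 260 + j81.72 Ω = 272.5∠17.4° Ω.

Z = 260 + j81.72 Ω = 272.5∠17.4° Ω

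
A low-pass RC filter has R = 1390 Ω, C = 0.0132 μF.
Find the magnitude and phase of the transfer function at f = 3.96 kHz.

Step 1 — Angular frequency: ω = 2π·3960 = 2.488e+04 rad/s.
Step 2 — Transfer function: H(jω) = 1/(1 + jωRC).
Step 3 — Denominator: 1 + jωRC = 1 + j·2.488e+04·1390·1.32e-08 = 1 + j0.4565.
Step 4 — H = 0.8275 - j0.3778.
Step 5 — Magnitude: |H| = 0.9097 (-0.8 dB); phase: φ = -24.5°.

|H| = 0.9097 (-0.8 dB), φ = -24.5°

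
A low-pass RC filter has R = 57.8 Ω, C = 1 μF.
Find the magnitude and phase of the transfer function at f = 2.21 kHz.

Step 1 — Angular frequency: ω = 2π·2210 = 1.389e+04 rad/s.
Step 2 — Transfer function: H(jω) = 1/(1 + jωRC).
Step 3 — Denominator: 1 + jωRC = 1 + j·1.389e+04·57.8·1e-06 = 1 + j0.8026.
Step 4 — H = 0.6082 - j0.4882.
Step 5 — Magnitude: |H| = 0.7799 (-2.2 dB); phase: φ = -38.8°.

|H| = 0.7799 (-2.2 dB), φ = -38.8°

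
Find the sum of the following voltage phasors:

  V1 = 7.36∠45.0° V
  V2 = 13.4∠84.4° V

Step 1 — Convert each phasor to rectangular form:
  V1 = 7.36·(cos(45.0°) + j·sin(45.0°)) = 5.204 + j5.204 V
  V2 = 13.4·(cos(84.4°) + j·sin(84.4°)) = 1.308 + j13.34 V
Step 2 — Sum components: V_total = 6.512 + j18.54 V.
Step 3 — Convert to polar: |V_total| = 19.65 V, ∠V_total = 70.6°.

V_total = 19.65∠70.6° V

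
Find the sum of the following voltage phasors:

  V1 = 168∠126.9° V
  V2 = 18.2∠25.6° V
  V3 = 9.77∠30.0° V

Step 1 — Convert each phasor to rectangular form:
  V1 = 168·(cos(126.9°) + j·sin(126.9°)) = -100.9 + j134.3 V
  V2 = 18.2·(cos(25.6°) + j·sin(25.6°)) = 16.41 + j7.864 V
  V3 = 9.77·(cos(30.0°) + j·sin(30.0°)) = 8.461 + j4.885 V
Step 2 — Sum components: V_total = -76 + j147.1 V.
Step 3 — Convert to polar: |V_total| = 165.6 V, ∠V_total = 117.3°.

V_total = 165.6∠117.3° V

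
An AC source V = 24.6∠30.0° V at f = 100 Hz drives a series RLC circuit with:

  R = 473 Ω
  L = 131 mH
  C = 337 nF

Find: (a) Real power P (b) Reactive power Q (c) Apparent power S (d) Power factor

Step 1 — Angular frequency: ω = 2π·f = 2π·100 = 628.3 rad/s.
Step 2 — Component impedances:
  R: Z = R = 473 Ω
  L: Z = jωL = j·628.3·0.131 = 0 + j82.31 Ω
  C: Z = 1/(jωC) = -j/(ω·C) = 0 - j4723 Ω
Step 3 — Series combination: Z_total = R + L + C = 473 - j4640 Ω = 4664∠-84.2° Ω.
Step 4 — Source phasor: V = 24.6∠30.0° V = 21.3 + j12.3 V.
Step 5 — Current: I = V / Z = -0.00216 + j0.004811 A = 0.005274∠114.2° A.
Step 6 — Complex power: S = V·I* = 0.01316 - j0.1291 VA.
Step 7 — Real power: P = Re(S) = 0.01316 W.
Step 8 — Reactive power: Q = Im(S) = -0.1291 VAR.
Step 9 — Apparent power: |S| = 0.1297 VA.
Step 10 — Power factor: PF = P/|S| = 0.1014 (leading).

(a) P = 0.01316 W  (b) Q = -0.1291 VAR  (c) S = 0.1297 VA  (d) PF = 0.1014 (leading)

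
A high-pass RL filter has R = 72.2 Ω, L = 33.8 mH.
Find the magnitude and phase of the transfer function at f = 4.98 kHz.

Step 1 — Angular frequency: ω = 2π·4980 = 3.129e+04 rad/s.
Step 2 — Transfer function: H(jω) = jωL/(R + jωL).
Step 3 — Numerator jωL = j·1058; denominator R + jωL = 72.2 + j1058.
Step 4 — H = 0.9954 + j0.06795.
Step 5 — Magnitude: |H| = 0.9977 (-0.0 dB); phase: φ = 3.9°.

|H| = 0.9977 (-0.0 dB), φ = 3.9°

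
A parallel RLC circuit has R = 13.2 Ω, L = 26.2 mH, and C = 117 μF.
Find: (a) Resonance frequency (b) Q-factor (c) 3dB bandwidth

Step 1 — Resonance: ω₀ = 1/√(LC) = 1/√(0.0262·0.000117) = 571.2 rad/s.
Step 2 — f₀ = ω₀/(2π) = 90.9 Hz.
Step 3 — Parallel Q: Q = R/(ω₀L) = 13.2/(571.2·0.0262) = 0.8821.
Step 4 — Bandwidth: Δω = ω₀/Q = 647.5 rad/s; BW = Δω/(2π) = 103.1 Hz.

(a) f₀ = 90.9 Hz  (b) Q = 0.8821  (c) BW = 103.1 Hz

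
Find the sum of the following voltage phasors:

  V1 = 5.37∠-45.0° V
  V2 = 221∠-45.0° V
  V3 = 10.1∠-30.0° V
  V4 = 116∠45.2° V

Step 1 — Convert each phasor to rectangular form:
  V1 = 5.37·(cos(-45.0°) + j·sin(-45.0°)) = 3.797 - j3.797 V
  V2 = 221·(cos(-45.0°) + j·sin(-45.0°)) = 156.3 - j156.3 V
  V3 = 10.1·(cos(-30.0°) + j·sin(-30.0°)) = 8.747 - j5.05 V
  V4 = 116·(cos(45.2°) + j·sin(45.2°)) = 81.74 + j82.31 V
Step 2 — Sum components: V_total = 250.6 - j82.81 V.
Step 3 — Convert to polar: |V_total| = 263.9 V, ∠V_total = -18.3°.

V_total = 263.9∠-18.3° V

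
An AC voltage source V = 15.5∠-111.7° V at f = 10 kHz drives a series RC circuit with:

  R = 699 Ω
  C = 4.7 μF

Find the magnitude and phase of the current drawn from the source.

Step 1 — Angular frequency: ω = 2π·f = 2π·1e+04 = 6.283e+04 rad/s.
Step 2 — Component impedances:
  R: Z = R = 699 Ω
  C: Z = 1/(jωC) = -j/(ω·C) = 0 - j3.386 Ω
Step 3 — Series combination: Z_total = R + C = 699 - j3.386 Ω = 699∠-0.3° Ω.
Step 4 — Source phasor: V = 15.5∠-111.7° V = -5.731 - j14.4 V.
Step 5 — Ohm's law: I = V / Z_total = (-5.731 - j14.4) / (699 - j3.386) = -0.008099 - j0.02064 A.
Step 6 — Convert to polar: |I| = 0.02217 A, ∠I = -111.4°.

I = 0.02217∠-111.4° A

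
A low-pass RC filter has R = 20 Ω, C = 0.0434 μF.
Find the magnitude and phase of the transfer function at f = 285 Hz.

Step 1 — Angular frequency: ω = 2π·285 = 1791 rad/s.
Step 2 — Transfer function: H(jω) = 1/(1 + jωRC).
Step 3 — Denominator: 1 + jωRC = 1 + j·1791·20·4.34e-08 = 1 + j0.001554.
Step 4 — H = 1 - j0.001554.
Step 5 — Magnitude: |H| = 1 (-0.0 dB); phase: φ = -0.1°.

|H| = 1 (-0.0 dB), φ = -0.1°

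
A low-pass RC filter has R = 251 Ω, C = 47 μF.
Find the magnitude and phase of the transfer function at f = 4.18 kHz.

Step 1 — Angular frequency: ω = 2π·4180 = 2.626e+04 rad/s.
Step 2 — Transfer function: H(jω) = 1/(1 + jωRC).
Step 3 — Denominator: 1 + jωRC = 1 + j·2.626e+04·251·4.7e-05 = 1 + j309.8.
Step 4 — H = 1.042e-05 - j0.003228.
Step 5 — Magnitude: |H| = 0.003228 (-49.8 dB); phase: φ = -89.8°.

|H| = 0.003228 (-49.8 dB), φ = -89.8°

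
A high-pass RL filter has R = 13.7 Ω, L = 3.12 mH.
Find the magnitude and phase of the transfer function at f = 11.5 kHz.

Step 1 — Angular frequency: ω = 2π·1.15e+04 = 7.226e+04 rad/s.
Step 2 — Transfer function: H(jω) = jωL/(R + jωL).
Step 3 — Numerator jωL = j·225.4; denominator R + jωL = 13.7 + j225.4.
Step 4 — H = 0.9963 + j0.06055.
Step 5 — Magnitude: |H| = 0.9982 (-0.0 dB); phase: φ = 3.5°.

|H| = 0.9982 (-0.0 dB), φ = 3.5°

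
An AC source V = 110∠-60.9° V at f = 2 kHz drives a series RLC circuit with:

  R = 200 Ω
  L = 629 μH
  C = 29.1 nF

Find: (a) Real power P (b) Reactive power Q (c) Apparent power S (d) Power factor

Step 1 — Angular frequency: ω = 2π·f = 2π·2000 = 1.257e+04 rad/s.
Step 2 — Component impedances:
  R: Z = R = 200 Ω
  L: Z = jωL = j·1.257e+04·0.000629 = 0 + j7.904 Ω
  C: Z = 1/(jωC) = -j/(ω·C) = 0 - j2735 Ω
Step 3 — Series combination: Z_total = R + L + C = 200 - j2727 Ω = 2734∠-85.8° Ω.
Step 4 — Source phasor: V = 110∠-60.9° V = 53.5 - j96.11 V.
Step 5 — Current: I = V / Z = 0.03649 + j0.01694 A = 0.04023∠24.9° A.
Step 6 — Complex power: S = V·I* = 0.3237 - j4.414 VA.
Step 7 — Real power: P = Re(S) = 0.3237 W.
Step 8 — Reactive power: Q = Im(S) = -4.414 VAR.
Step 9 — Apparent power: |S| = 4.426 VA.
Step 10 — Power factor: PF = P/|S| = 0.07315 (leading).

(a) P = 0.3237 W  (b) Q = -4.414 VAR  (c) S = 4.426 VA  (d) PF = 0.07315 (leading)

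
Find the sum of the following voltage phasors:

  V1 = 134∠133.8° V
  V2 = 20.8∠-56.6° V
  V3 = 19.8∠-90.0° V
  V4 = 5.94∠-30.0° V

Step 1 — Convert each phasor to rectangular form:
  V1 = 134·(cos(133.8°) + j·sin(133.8°)) = -92.75 + j96.72 V
  V2 = 20.8·(cos(-56.6°) + j·sin(-56.6°)) = 11.45 - j17.36 V
  V3 = 19.8·(cos(-90.0°) + j·sin(-90.0°)) = 0 - j19.8 V
  V4 = 5.94·(cos(-30.0°) + j·sin(-30.0°)) = 5.144 - j2.97 V
Step 2 — Sum components: V_total = -76.15 + j56.58 V.
Step 3 — Convert to polar: |V_total| = 94.87 V, ∠V_total = 143.4°.

V_total = 94.87∠143.4° V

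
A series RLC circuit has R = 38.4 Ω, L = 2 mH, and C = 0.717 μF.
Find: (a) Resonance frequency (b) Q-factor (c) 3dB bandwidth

Step 1 — Resonance: ω₀ = 1/√(LC) = 1/√(0.002·7.17e-07) = 2.641e+04 rad/s.
Step 2 — f₀ = ω₀/(2π) = 4203 Hz.
Step 3 — Series Q: Q = ω₀L/R = 2.641e+04·0.002/38.4 = 1.375.
Step 4 — Bandwidth: Δω = ω₀/Q = 1.92e+04 rad/s; BW = Δω/(2π) = 3056 Hz.

(a) f₀ = 4203 Hz  (b) Q = 1.375  (c) BW = 3056 Hz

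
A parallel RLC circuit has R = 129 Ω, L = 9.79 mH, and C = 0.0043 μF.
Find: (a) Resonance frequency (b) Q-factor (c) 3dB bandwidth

Step 1 — Resonance: ω₀ = 1/√(LC) = 1/√(0.00979·4.3e-09) = 1.541e+05 rad/s.
Step 2 — f₀ = ω₀/(2π) = 2.453e+04 Hz.
Step 3 — Parallel Q: Q = R/(ω₀L) = 129/(1.541e+05·0.00979) = 0.08549.
Step 4 — Bandwidth: Δω = ω₀/Q = 1.803e+06 rad/s; BW = Δω/(2π) = 2.869e+05 Hz.

(a) f₀ = 2.453e+04 Hz  (b) Q = 0.08549  (c) BW = 2.869e+05 Hz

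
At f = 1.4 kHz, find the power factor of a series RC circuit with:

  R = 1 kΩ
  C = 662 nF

Step 1 — Angular frequency: ω = 2π·f = 2π·1400 = 8796 rad/s.
Step 2 — Component impedances:
  R: Z = R = 1000 Ω
  C: Z = 1/(jωC) = -j/(ω·C) = 0 - j171.7 Ω
Step 3 — Series combination: Z_total = R + C = 1000 - j171.7 Ω = 1015∠-9.7° Ω.
Step 4 — Power factor: PF = cos(φ) = Re(Z)/|Z| = 1000/1014.6 = 0.9856.
Step 5 — Type: Im(Z) = -171.7 ⇒ leading (phase φ = -9.7°).

PF = 0.9856 (leading, φ = -9.7°)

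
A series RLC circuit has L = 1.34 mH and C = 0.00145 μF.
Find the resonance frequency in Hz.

Step 1 — Resonance condition Im(Z)=0 gives ω₀ = 1/√(LC).
Step 2 — ω₀ = 1/√(0.00134·1.45e-09) = 7.174e+05 rad/s.
Step 3 — f₀ = ω₀/(2π) = 1.142e+05 Hz.

f₀ = 1.142e+05 Hz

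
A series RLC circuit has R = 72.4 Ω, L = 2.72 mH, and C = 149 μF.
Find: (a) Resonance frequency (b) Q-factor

Step 1 — Resonance condition Im(Z)=0 gives ω₀ = 1/√(LC).
Step 2 — ω₀ = 1/√(0.00272·0.000149) = 1571 rad/s.
Step 3 — f₀ = ω₀/(2π) = 250 Hz.
Step 4 — Series Q: Q = ω₀L/R = 1571·0.00272/72.4 = 0.05901.

(a) f₀ = 250 Hz  (b) Q = 0.05901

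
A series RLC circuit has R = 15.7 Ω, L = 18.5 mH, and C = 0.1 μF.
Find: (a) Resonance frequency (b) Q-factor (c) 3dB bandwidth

Step 1 — Resonance: ω₀ = 1/√(LC) = 1/√(0.0185·1e-07) = 2.325e+04 rad/s.
Step 2 — f₀ = ω₀/(2π) = 3700 Hz.
Step 3 — Series Q: Q = ω₀L/R = 2.325e+04·0.0185/15.7 = 27.4.
Step 4 — Bandwidth: Δω = ω₀/Q = 848.6 rad/s; BW = Δω/(2π) = 135.1 Hz.

(a) f₀ = 3700 Hz  (b) Q = 27.4  (c) BW = 135.1 Hz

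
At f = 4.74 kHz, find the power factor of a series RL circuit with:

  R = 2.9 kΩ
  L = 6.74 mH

Step 1 — Angular frequency: ω = 2π·f = 2π·4740 = 2.978e+04 rad/s.
Step 2 — Component impedances:
  R: Z = R = 2900 Ω
  L: Z = jωL = j·2.978e+04·0.00674 = 0 + j200.7 Ω
Step 3 — Series combination: Z_total = R + L = 2900 + j200.7 Ω = 2907∠4.0° Ω.
Step 4 — Power factor: PF = cos(φ) = Re(Z)/|Z| = 2900/2907 = 0.9976.
Step 5 — Type: Im(Z) = 200.7 ⇒ lagging (phase φ = 4.0°).

PF = 0.9976 (lagging, φ = 4.0°)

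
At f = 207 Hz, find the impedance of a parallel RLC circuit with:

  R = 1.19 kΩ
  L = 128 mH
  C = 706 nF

Step 1 — Angular frequency: ω = 2π·f = 2π·207 = 1301 rad/s.
Step 2 — Component impedances:
  R: Z = R = 1190 Ω
  L: Z = jωL = j·1301·0.128 = 0 + j166.5 Ω
  C: Z = 1/(jωC) = -j/(ω·C) = 0 - j1089 Ω
Step 3 — Parallel combination: 1/Z_total = 1/R + 1/L + 1/C; Z_total = 31.59 + j191.3 Ω = 193.9∠80.6° Ω.

Z = 31.59 + j191.3 Ω = 193.9∠80.6° Ω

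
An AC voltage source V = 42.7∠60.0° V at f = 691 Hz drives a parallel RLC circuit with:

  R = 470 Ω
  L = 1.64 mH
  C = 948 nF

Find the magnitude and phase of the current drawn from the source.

Step 1 — Angular frequency: ω = 2π·f = 2π·691 = 4342 rad/s.
Step 2 — Component impedances:
  R: Z = R = 470 Ω
  L: Z = jωL = j·4342·0.00164 = 0 + j7.12 Ω
  C: Z = 1/(jωC) = -j/(ω·C) = 0 - j243 Ω
Step 3 — Parallel combination: 1/Z_total = 1/R + 1/L + 1/C; Z_total = 0.1145 + j7.334 Ω = 7.334∠89.1° Ω.
Step 4 — Source phasor: V = 42.7∠60.0° V = 21.35 + j36.98 V.
Step 5 — Ohm's law: I = V / Z_total = (21.35 + j36.98) / (0.1145 + j7.334) = 5.087 - j2.832 A.
Step 6 — Convert to polar: |I| = 5.822 A, ∠I = -29.1°.

I = 5.822∠-29.1° A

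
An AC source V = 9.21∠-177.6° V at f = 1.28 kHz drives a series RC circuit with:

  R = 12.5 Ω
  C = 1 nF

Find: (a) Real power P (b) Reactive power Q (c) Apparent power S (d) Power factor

Step 1 — Angular frequency: ω = 2π·f = 2π·1280 = 8042 rad/s.
Step 2 — Component impedances:
  R: Z = R = 12.5 Ω
  C: Z = 1/(jωC) = -j/(ω·C) = 0 - j1.243e+05 Ω
Step 3 — Series combination: Z_total = R + C = 12.5 - j1.243e+05 Ω = 1.243e+05∠-90.0° Ω.
Step 4 — Source phasor: V = 9.21∠-177.6° V = -9.202 - j0.3857 V.
Step 5 — Current: I = V / Z = 3.094e-06 - j7.401e-05 A = 7.407e-05∠-87.6° A.
Step 6 — Complex power: S = V·I* = 6.858e-08 - j0.0006822 VA.
Step 7 — Real power: P = Re(S) = 6.858e-08 W.
Step 8 — Reactive power: Q = Im(S) = -0.0006822 VAR.
Step 9 — Apparent power: |S| = 0.0006822 VA.
Step 10 — Power factor: PF = P/|S| = 0.0001005 (leading).

(a) P = 6.858e-08 W  (b) Q = -0.0006822 VAR  (c) S = 0.0006822 VA  (d) PF = 0.0001005 (leading)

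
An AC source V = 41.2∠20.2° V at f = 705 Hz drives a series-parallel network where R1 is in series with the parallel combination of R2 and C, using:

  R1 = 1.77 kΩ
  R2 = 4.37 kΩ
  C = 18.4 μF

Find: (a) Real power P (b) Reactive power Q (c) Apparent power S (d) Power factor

Step 1 — Angular frequency: ω = 2π·f = 2π·705 = 4430 rad/s.
Step 2 — Component impedances:
  R1: Z = R = 1770 Ω
  R2: Z = R = 4370 Ω
  C: Z = 1/(jωC) = -j/(ω·C) = 0 - j12.27 Ω
Step 3 — Parallel branch: R2 || C = 1/(1/R2 + 1/C) = 0.03445 - j12.27 Ω.
Step 4 — Series with R1: Z_total = R1 + (R2 || C) = 1770 - j12.27 Ω = 1770∠-0.4° Ω.
Step 5 — Source phasor: V = 41.2∠20.2° V = 38.67 + j14.23 V.
Step 6 — Current: I = V / Z = 0.02179 + j0.008188 A = 0.02328∠20.6° A.
Step 7 — Complex power: S = V·I* = 0.9589 - j0.006647 VA.
Step 8 — Real power: P = Re(S) = 0.9589 W.
Step 9 — Reactive power: Q = Im(S) = -0.006647 VAR.
Step 10 — Apparent power: |S| = 0.959 VA.
Step 11 — Power factor: PF = P/|S| = 1 (leading).

(a) P = 0.9589 W  (b) Q = -0.006647 VAR  (c) S = 0.959 VA  (d) PF = 1 (leading)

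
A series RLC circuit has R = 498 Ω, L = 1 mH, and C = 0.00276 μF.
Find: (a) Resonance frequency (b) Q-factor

Step 1 — Resonance condition Im(Z)=0 gives ω₀ = 1/√(LC).
Step 2 — ω₀ = 1/√(0.001·2.76e-09) = 6.019e+05 rad/s.
Step 3 — f₀ = ω₀/(2π) = 9.58e+04 Hz.
Step 4 — Series Q: Q = ω₀L/R = 6.019e+05·0.001/498 = 1.209.

(a) f₀ = 9.58e+04 Hz  (b) Q = 1.209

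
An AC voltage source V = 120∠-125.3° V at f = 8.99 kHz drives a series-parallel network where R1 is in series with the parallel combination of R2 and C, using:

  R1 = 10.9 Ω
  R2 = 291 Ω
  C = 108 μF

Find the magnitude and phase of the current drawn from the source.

Step 1 — Angular frequency: ω = 2π·f = 2π·8990 = 5.649e+04 rad/s.
Step 2 — Component impedances:
  R1: Z = R = 10.9 Ω
  R2: Z = R = 291 Ω
  C: Z = 1/(jωC) = -j/(ω·C) = 0 - j0.1639 Ω
Step 3 — Parallel branch: R2 || C = 1/(1/R2 + 1/C) = 9.234e-05 - j0.1639 Ω.
Step 4 — Series with R1: Z_total = R1 + (R2 || C) = 10.9 - j0.1639 Ω = 10.9∠-0.9° Ω.
Step 5 — Source phasor: V = 120∠-125.3° V = -69.34 - j97.94 V.
Step 6 — Ohm's law: I = V / Z_total = (-69.34 - j97.94) / (10.9 - j0.1639) = -6.225 - j9.079 A.
Step 7 — Convert to polar: |I| = 11.01 A, ∠I = -124.4°.

I = 11.01∠-124.4° A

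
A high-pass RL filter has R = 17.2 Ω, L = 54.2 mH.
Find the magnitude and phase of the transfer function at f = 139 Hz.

Step 1 — Angular frequency: ω = 2π·139 = 873.4 rad/s.
Step 2 — Transfer function: H(jω) = jωL/(R + jωL).
Step 3 — Numerator jωL = j·47.34; denominator R + jωL = 17.2 + j47.34.
Step 4 — H = 0.8834 + j0.321.
Step 5 — Magnitude: |H| = 0.9399 (-0.5 dB); phase: φ = 20.0°.

|H| = 0.9399 (-0.5 dB), φ = 20.0°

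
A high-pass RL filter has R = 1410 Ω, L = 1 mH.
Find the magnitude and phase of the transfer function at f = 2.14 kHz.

Step 1 — Angular frequency: ω = 2π·2140 = 1.345e+04 rad/s.
Step 2 — Transfer function: H(jω) = jωL/(R + jωL).
Step 3 — Numerator jωL = j·13.45; denominator R + jωL = 1410 + j13.45.
Step 4 — H = 9.093e-05 + j0.009535.
Step 5 — Magnitude: |H| = 0.009536 (-40.4 dB); phase: φ = 89.5°.

|H| = 0.009536 (-40.4 dB), φ = 89.5°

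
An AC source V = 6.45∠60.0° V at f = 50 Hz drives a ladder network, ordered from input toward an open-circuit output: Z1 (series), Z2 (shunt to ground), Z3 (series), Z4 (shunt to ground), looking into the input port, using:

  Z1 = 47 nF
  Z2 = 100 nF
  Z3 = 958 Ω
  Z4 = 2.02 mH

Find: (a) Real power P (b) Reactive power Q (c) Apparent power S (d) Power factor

Step 1 — Angular frequency: ω = 2π·f = 2π·50 = 314.2 rad/s.
Step 2 — Component impedances:
  Z1: Z = 1/(jωC) = -j/(ω·C) = 0 - j6.773e+04 Ω
  Z2: Z = 1/(jωC) = -j/(ω·C) = 0 - j3.183e+04 Ω
  Z3: Z = R = 958 Ω
  Z4: Z = jωL = j·314.2·0.00202 = 0 + j0.6346 Ω
Step 3 — Ladder network (open output): work backward from the far end, alternating series and parallel combinations. Z_in = 957.2 - j6.775e+04 Ω = 6.776e+04∠-89.2° Ω.
Step 4 — Source phasor: V = 6.45∠60.0° V = 3.225 + j5.586 V.
Step 5 — Current: I = V / Z = -8.175e-05 + j4.875e-05 A = 9.519e-05∠149.2° A.
Step 6 — Complex power: S = V·I* = 8.673e-06 - j0.0006139 VA.
Step 7 — Real power: P = Re(S) = 8.673e-06 W.
Step 8 — Reactive power: Q = Im(S) = -0.0006139 VAR.
Step 9 — Apparent power: |S| = 0.000614 VA.
Step 10 — Power factor: PF = P/|S| = 0.01413 (leading).

(a) P = 8.673e-06 W  (b) Q = -0.0006139 VAR  (c) S = 0.000614 VA  (d) PF = 0.01413 (leading)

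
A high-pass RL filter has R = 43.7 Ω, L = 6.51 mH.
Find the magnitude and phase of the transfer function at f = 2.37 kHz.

Step 1 — Angular frequency: ω = 2π·2370 = 1.489e+04 rad/s.
Step 2 — Transfer function: H(jω) = jωL/(R + jωL).
Step 3 — Numerator jωL = j·96.94; denominator R + jωL = 43.7 + j96.94.
Step 4 — H = 0.8311 + j0.3747.
Step 5 — Magnitude: |H| = 0.9117 (-0.8 dB); phase: φ = 24.3°.

|H| = 0.9117 (-0.8 dB), φ = 24.3°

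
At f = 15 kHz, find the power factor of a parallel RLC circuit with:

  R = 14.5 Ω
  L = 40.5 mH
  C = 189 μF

Step 1 — Angular frequency: ω = 2π·f = 2π·1.5e+04 = 9.425e+04 rad/s.
Step 2 — Component impedances:
  R: Z = R = 14.5 Ω
  L: Z = jωL = j·9.425e+04·0.0405 = 0 + j3817 Ω
  C: Z = 1/(jωC) = -j/(ω·C) = 0 - j0.05614 Ω
Step 3 — Parallel combination: 1/Z_total = 1/R + 1/L + 1/C; Z_total = 0.0002174 - j0.05614 Ω = 0.05614∠-89.8° Ω.
Step 4 — Power factor: PF = cos(φ) = Re(Z)/|Z| = 0.0002174/0.05614 = 0.003872.
Step 5 — Type: Im(Z) = -0.05614 ⇒ leading (phase φ = -89.8°).

PF = 0.003872 (leading, φ = -89.8°)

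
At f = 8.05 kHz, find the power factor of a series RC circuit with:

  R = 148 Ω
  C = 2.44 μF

Step 1 — Angular frequency: ω = 2π·f = 2π·8050 = 5.058e+04 rad/s.
Step 2 — Component impedances:
  R: Z = R = 148 Ω
  C: Z = 1/(jωC) = -j/(ω·C) = 0 - j8.103 Ω
Step 3 — Series combination: Z_total = R + C = 148 - j8.103 Ω = 148.2∠-3.1° Ω.
Step 4 — Power factor: PF = cos(φ) = Re(Z)/|Z| = 148/148.22 = 0.9985.
Step 5 — Type: Im(Z) = -8.103 ⇒ leading (phase φ = -3.1°).

PF = 0.9985 (leading, φ = -3.1°)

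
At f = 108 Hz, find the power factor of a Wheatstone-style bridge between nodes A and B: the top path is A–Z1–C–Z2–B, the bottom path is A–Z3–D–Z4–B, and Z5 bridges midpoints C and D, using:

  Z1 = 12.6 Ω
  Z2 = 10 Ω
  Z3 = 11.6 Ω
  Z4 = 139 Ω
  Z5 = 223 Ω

Step 1 — Angular frequency: ω = 2π·f = 2π·108 = 678.6 rad/s.
Step 2 — Component impedances:
  Z1: Z = R = 12.6 Ω
  Z2: Z = R = 10 Ω
  Z3: Z = R = 11.6 Ω
  Z4: Z = R = 139 Ω
  Z5: Z = R = 223 Ω
Step 3 — Bridge requires nodal analysis (the Z5 bridge couples midpoints C and D, so the two paths cannot be reduced to a simple series/parallel combination). Setting node B to ground and injecting 1 A at node A, the 3-node admittance system at A, C, D solves to V_A = Z_AB = 19.29 Ω = 19.29∠0.0° Ω.
Step 4 — Power factor: PF = cos(φ) = Re(Z)/|Z| = 19.29/19.29 = 1.
Step 5 — Type: Im(Z) = 0 ⇒ unity (phase φ = 0.0°).

PF = 1 (unity, φ = 0.0°)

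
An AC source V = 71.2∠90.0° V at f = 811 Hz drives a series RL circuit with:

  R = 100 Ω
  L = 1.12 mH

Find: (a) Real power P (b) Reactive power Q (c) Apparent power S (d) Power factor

Step 1 — Angular frequency: ω = 2π·f = 2π·811 = 5096 rad/s.
Step 2 — Component impedances:
  R: Z = R = 100 Ω
  L: Z = jωL = j·5096·0.00112 = 0 + j5.707 Ω
Step 3 — Series combination: Z_total = R + L = 100 + j5.707 Ω = 100.2∠3.3° Ω.
Step 4 — Source phasor: V = 71.2∠90.0° V = 0 + j71.2 V.
Step 5 — Current: I = V / Z = 0.0405 + j0.7097 A = 0.7108∠86.7° A.
Step 6 — Complex power: S = V·I* = 50.53 + j2.884 VA.
Step 7 — Real power: P = Re(S) = 50.53 W.
Step 8 — Reactive power: Q = Im(S) = 2.884 VAR.
Step 9 — Apparent power: |S| = 50.61 VA.
Step 10 — Power factor: PF = P/|S| = 0.9984 (lagging).

(a) P = 50.53 W  (b) Q = 2.884 VAR  (c) S = 50.61 VA  (d) PF = 0.9984 (lagging)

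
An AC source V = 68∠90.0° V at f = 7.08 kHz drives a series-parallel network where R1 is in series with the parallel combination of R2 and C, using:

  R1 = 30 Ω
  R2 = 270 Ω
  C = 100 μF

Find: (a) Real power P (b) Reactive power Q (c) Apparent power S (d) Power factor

Step 1 — Angular frequency: ω = 2π·f = 2π·7080 = 4.448e+04 rad/s.
Step 2 — Component impedances:
  R1: Z = R = 30 Ω
  R2: Z = R = 270 Ω
  C: Z = 1/(jωC) = -j/(ω·C) = 0 - j0.2248 Ω
Step 3 — Parallel branch: R2 || C = 1/(1/R2 + 1/C) = 0.0001872 - j0.2248 Ω.
Step 4 — Series with R1: Z_total = R1 + (R2 || C) = 30 - j0.2248 Ω = 30∠-0.4° Ω.
Step 5 — Source phasor: V = 68∠90.0° V = 0 + j68 V.
Step 6 — Current: I = V / Z = -0.01698 + j2.267 A = 2.267∠90.4° A.
Step 7 — Complex power: S = V·I* = 154.1 - j1.155 VA.
Step 8 — Real power: P = Re(S) = 154.1 W.
Step 9 — Reactive power: Q = Im(S) = -1.155 VAR.
Step 10 — Apparent power: |S| = 154.1 VA.
Step 11 — Power factor: PF = P/|S| = 1 (leading).

(a) P = 154.1 W  (b) Q = -1.155 VAR  (c) S = 154.1 VA  (d) PF = 1 (leading)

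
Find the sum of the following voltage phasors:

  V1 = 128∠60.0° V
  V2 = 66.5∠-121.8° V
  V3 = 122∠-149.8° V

Step 1 — Convert each phasor to rectangular form:
  V1 = 128·(cos(60.0°) + j·sin(60.0°)) = 64 + j110.9 V
  V2 = 66.5·(cos(-121.8°) + j·sin(-121.8°)) = -35.04 - j56.52 V
  V3 = 122·(cos(-149.8°) + j·sin(-149.8°)) = -105.4 - j61.37 V
Step 2 — Sum components: V_total = -76.48 - j7.035 V.
Step 3 — Convert to polar: |V_total| = 76.81 V, ∠V_total = -174.7°.

V_total = 76.81∠-174.7° V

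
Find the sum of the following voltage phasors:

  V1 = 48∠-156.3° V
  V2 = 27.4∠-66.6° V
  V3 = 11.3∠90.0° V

Step 1 — Convert each phasor to rectangular form:
  V1 = 48·(cos(-156.3°) + j·sin(-156.3°)) = -43.95 - j19.29 V
  V2 = 27.4·(cos(-66.6°) + j·sin(-66.6°)) = 10.88 - j25.15 V
  V3 = 11.3·(cos(90.0°) + j·sin(90.0°)) = 0 + j11.3 V
Step 2 — Sum components: V_total = -33.07 - j33.14 V.
Step 3 — Convert to polar: |V_total| = 46.82 V, ∠V_total = -134.9°.

V_total = 46.82∠-134.9° V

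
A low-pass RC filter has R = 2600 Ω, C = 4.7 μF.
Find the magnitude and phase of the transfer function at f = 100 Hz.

Step 1 — Angular frequency: ω = 2π·100 = 628.3 rad/s.
Step 2 — Transfer function: H(jω) = 1/(1 + jωRC).
Step 3 — Denominator: 1 + jωRC = 1 + j·628.3·2600·4.7e-06 = 1 + j7.678.
Step 4 — H = 0.01668 - j0.1281.
Step 5 — Magnitude: |H| = 0.1292 (-17.8 dB); phase: φ = -82.6°.

|H| = 0.1292 (-17.8 dB), φ = -82.6°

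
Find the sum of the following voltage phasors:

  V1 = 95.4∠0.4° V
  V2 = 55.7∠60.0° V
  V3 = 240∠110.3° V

Step 1 — Convert each phasor to rectangular form:
  V1 = 95.4·(cos(0.4°) + j·sin(0.4°)) = 95.4 + j0.666 V
  V2 = 55.7·(cos(60.0°) + j·sin(60.0°)) = 27.85 + j48.24 V
  V3 = 240·(cos(110.3°) + j·sin(110.3°)) = -83.26 + j225.1 V
Step 2 — Sum components: V_total = 39.98 + j274 V.
Step 3 — Convert to polar: |V_total| = 276.9 V, ∠V_total = 81.7°.

V_total = 276.9∠81.7° V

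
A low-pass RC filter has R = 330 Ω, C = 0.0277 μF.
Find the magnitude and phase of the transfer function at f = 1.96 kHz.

Step 1 — Angular frequency: ω = 2π·1960 = 1.232e+04 rad/s.
Step 2 — Transfer function: H(jω) = 1/(1 + jωRC).
Step 3 — Denominator: 1 + jωRC = 1 + j·1.232e+04·330·2.77e-08 = 1 + j0.1126.
Step 4 — H = 0.9875 - j0.1112.
Step 5 — Magnitude: |H| = 0.9937 (-0.1 dB); phase: φ = -6.4°.

|H| = 0.9937 (-0.1 dB), φ = -6.4°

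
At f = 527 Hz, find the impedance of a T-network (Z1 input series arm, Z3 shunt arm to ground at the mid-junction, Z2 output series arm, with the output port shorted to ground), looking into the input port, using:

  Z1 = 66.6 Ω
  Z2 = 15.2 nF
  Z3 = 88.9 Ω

Step 1 — Angular frequency: ω = 2π·f = 2π·527 = 3311 rad/s.
Step 2 — Component impedances:
  Z1: Z = R = 66.6 Ω
  Z2: Z = 1/(jωC) = -j/(ω·C) = 0 - j1.987e+04 Ω
  Z3: Z = R = 88.9 Ω
Step 3 — With the output port shorted to ground, the output series arm Z2 runs from the junction to ground; the shunt arm Z3 also runs from the junction to ground. They appear in parallel: Z3 || Z2 = 88.9 - j0.3978 Ω.
Step 4 — Series with input arm Z1: Z_in = Z1 + (Z3 || Z2) = 155.5 - j0.3978 Ω = 155.5∠-0.1° Ω.

Z = 155.5 - j0.3978 Ω = 155.5∠-0.1° Ω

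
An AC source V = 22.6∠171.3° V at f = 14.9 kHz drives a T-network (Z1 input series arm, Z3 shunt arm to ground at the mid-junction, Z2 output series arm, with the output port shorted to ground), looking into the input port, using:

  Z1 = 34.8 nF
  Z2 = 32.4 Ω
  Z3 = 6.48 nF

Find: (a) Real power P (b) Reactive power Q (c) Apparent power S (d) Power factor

Step 1 — Angular frequency: ω = 2π·f = 2π·1.49e+04 = 9.362e+04 rad/s.
Step 2 — Component impedances:
  Z1: Z = 1/(jωC) = -j/(ω·C) = 0 - j306.9 Ω
  Z2: Z = R = 32.4 Ω
  Z3: Z = 1/(jωC) = -j/(ω·C) = 0 - j1648 Ω
Step 3 — With the output port shorted to ground, the output series arm Z2 runs from the junction to ground; the shunt arm Z3 also runs from the junction to ground. They appear in parallel: Z3 || Z2 = 32.39 - j0.6366 Ω.
Step 4 — Series with input arm Z1: Z_in = Z1 + (Z3 || Z2) = 32.39 - j307.6 Ω = 309.3∠-84.0° Ω.
Step 5 — Source phasor: V = 22.6∠171.3° V = -22.34 + j3.418 V.
Step 6 — Current: I = V / Z = -0.01856 - j0.07068 A = 0.07307∠-104.7° A.
Step 7 — Complex power: S = V·I* = 0.1729 - j1.642 VA.
Step 8 — Real power: P = Re(S) = 0.1729 W.
Step 9 — Reactive power: Q = Im(S) = -1.642 VAR.
Step 10 — Apparent power: |S| = 1.651 VA.
Step 11 — Power factor: PF = P/|S| = 0.1047 (leading).

(a) P = 0.1729 W  (b) Q = -1.642 VAR  (c) S = 1.651 VA  (d) PF = 0.1047 (leading)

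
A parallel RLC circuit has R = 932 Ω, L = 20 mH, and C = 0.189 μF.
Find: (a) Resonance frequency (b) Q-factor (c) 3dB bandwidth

Step 1 — Resonance: ω₀ = 1/√(LC) = 1/√(0.02·1.89e-07) = 1.627e+04 rad/s.
Step 2 — f₀ = ω₀/(2π) = 2589 Hz.
Step 3 — Parallel Q: Q = R/(ω₀L) = 932/(1.627e+04·0.02) = 2.865.
Step 4 — Bandwidth: Δω = ω₀/Q = 5677 rad/s; BW = Δω/(2π) = 903.5 Hz.

(a) f₀ = 2589 Hz  (b) Q = 2.865  (c) BW = 903.5 Hz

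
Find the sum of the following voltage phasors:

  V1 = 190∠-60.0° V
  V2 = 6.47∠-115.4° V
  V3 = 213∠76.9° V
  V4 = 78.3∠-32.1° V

Step 1 — Convert each phasor to rectangular form:
  V1 = 190·(cos(-60.0°) + j·sin(-60.0°)) = 95 - j164.5 V
  V2 = 6.47·(cos(-115.4°) + j·sin(-115.4°)) = -2.775 - j5.845 V
  V3 = 213·(cos(76.9°) + j·sin(76.9°)) = 48.28 + j207.5 V
  V4 = 78.3·(cos(-32.1°) + j·sin(-32.1°)) = 66.33 - j41.61 V
Step 2 — Sum components: V_total = 206.8 - j4.541 V.
Step 3 — Convert to polar: |V_total| = 206.9 V, ∠V_total = -1.3°.

V_total = 206.9∠-1.3° V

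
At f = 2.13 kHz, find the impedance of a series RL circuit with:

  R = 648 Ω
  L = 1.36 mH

Step 1 — Angular frequency: ω = 2π·f = 2π·2130 = 1.338e+04 rad/s.
Step 2 — Component impedances:
  R: Z = R = 648 Ω
  L: Z = jωL = j·1.338e+04·0.00136 = 0 + j18.2 Ω
Step 3 — Series combination: Z_total = R + L = 648 + j18.2 Ω = 648.3∠1.6° Ω.

Z = 648 + j18.2 Ω = 648.3∠1.6° Ω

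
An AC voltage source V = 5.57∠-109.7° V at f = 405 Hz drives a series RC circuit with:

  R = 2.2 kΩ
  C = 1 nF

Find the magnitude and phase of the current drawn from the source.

Step 1 — Angular frequency: ω = 2π·f = 2π·405 = 2545 rad/s.
Step 2 — Component impedances:
  R: Z = R = 2200 Ω
  C: Z = 1/(jωC) = -j/(ω·C) = 0 - j3.93e+05 Ω
Step 3 — Series combination: Z_total = R + C = 2200 - j3.93e+05 Ω = 3.93e+05∠-89.7° Ω.
Step 4 — Source phasor: V = 5.57∠-109.7° V = -1.878 - j5.244 V.
Step 5 — Ohm's law: I = V / Z_total = (-1.878 - j5.244) / (2200 - j3.93e+05) = 1.332e-05 - j4.853e-06 A.
Step 6 — Convert to polar: |I| = 1.417e-05 A, ∠I = -20.0°.

I = 1.417e-05∠-20.0° A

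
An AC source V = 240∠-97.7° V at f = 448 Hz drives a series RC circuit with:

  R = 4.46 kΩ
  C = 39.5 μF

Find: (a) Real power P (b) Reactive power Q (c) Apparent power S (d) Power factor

Step 1 — Angular frequency: ω = 2π·f = 2π·448 = 2815 rad/s.
Step 2 — Component impedances:
  R: Z = R = 4460 Ω
  C: Z = 1/(jωC) = -j/(ω·C) = 0 - j8.994 Ω
Step 3 — Series combination: Z_total = R + C = 4460 - j8.994 Ω = 4460∠-0.1° Ω.
Step 4 — Source phasor: V = 240∠-97.7° V = -32.16 - j237.8 V.
Step 5 — Current: I = V / Z = -0.007102 - j0.05334 A = 0.05381∠-97.6° A.
Step 6 — Complex power: S = V·I* = 12.91 - j0.02604 VA.
Step 7 — Real power: P = Re(S) = 12.91 W.
Step 8 — Reactive power: Q = Im(S) = -0.02604 VAR.
Step 9 — Apparent power: |S| = 12.91 VA.
Step 10 — Power factor: PF = P/|S| = 1 (leading).

(a) P = 12.91 W  (b) Q = -0.02604 VAR  (c) S = 12.91 VA  (d) PF = 1 (leading)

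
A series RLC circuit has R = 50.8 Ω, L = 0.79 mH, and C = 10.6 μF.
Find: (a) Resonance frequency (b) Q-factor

Step 1 — Resonance condition Im(Z)=0 gives ω₀ = 1/√(LC).
Step 2 — ω₀ = 1/√(0.00079·1.06e-05) = 1.093e+04 rad/s.
Step 3 — f₀ = ω₀/(2π) = 1739 Hz.
Step 4 — Series Q: Q = ω₀L/R = 1.093e+04·0.00079/50.8 = 0.1699.

(a) f₀ = 1739 Hz  (b) Q = 0.1699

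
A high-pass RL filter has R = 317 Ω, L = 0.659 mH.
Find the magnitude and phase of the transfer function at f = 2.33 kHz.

Step 1 — Angular frequency: ω = 2π·2330 = 1.464e+04 rad/s.
Step 2 — Transfer function: H(jω) = jωL/(R + jωL).
Step 3 — Numerator jωL = j·9.648; denominator R + jωL = 317 + j9.648.
Step 4 — H = 0.0009254 + j0.03041.
Step 5 — Magnitude: |H| = 0.03042 (-30.3 dB); phase: φ = 88.3°.

|H| = 0.03042 (-30.3 dB), φ = 88.3°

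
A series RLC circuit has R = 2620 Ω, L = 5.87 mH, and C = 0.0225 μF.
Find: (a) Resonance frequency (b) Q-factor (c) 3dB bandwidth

Step 1 — Resonance condition Im(Z)=0 gives ω₀ = 1/√(LC).
Step 2 — ω₀ = 1/√(0.00587·2.25e-08) = 8.701e+04 rad/s.
Step 3 — f₀ = ω₀/(2π) = 1.385e+04 Hz.
Step 4 — Series Q: Q = ω₀L/R = 8.701e+04·0.00587/2620 = 0.195.
Step 5 — 3dB bandwidth: Δω = ω₀/Q = 4.463e+05 rad/s; BW = Δω/(2π) = 7.104e+04 Hz.

(a) f₀ = 1.385e+04 Hz  (b) Q = 0.195  (c) BW = 7.104e+04 Hz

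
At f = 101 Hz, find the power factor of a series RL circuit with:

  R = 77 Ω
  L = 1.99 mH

Step 1 — Angular frequency: ω = 2π·f = 2π·101 = 634.6 rad/s.
Step 2 — Component impedances:
  R: Z = R = 77 Ω
  L: Z = jωL = j·634.6·0.00199 = 0 + j1.263 Ω
Step 3 — Series combination: Z_total = R + L = 77 + j1.263 Ω = 77.01∠0.9° Ω.
Step 4 — Power factor: PF = cos(φ) = Re(Z)/|Z| = 77/77.01 = 0.9999.
Step 5 — Type: Im(Z) = 1.263 ⇒ lagging (phase φ = 0.9°).

PF = 0.9999 (lagging, φ = 0.9°)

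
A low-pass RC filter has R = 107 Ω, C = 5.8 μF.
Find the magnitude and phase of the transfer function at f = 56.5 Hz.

Step 1 — Angular frequency: ω = 2π·56.5 = 355 rad/s.
Step 2 — Transfer function: H(jω) = 1/(1 + jωRC).
Step 3 — Denominator: 1 + jωRC = 1 + j·355·107·5.8e-06 = 1 + j0.2203.
Step 4 — H = 0.9537 - j0.2101.
Step 5 — Magnitude: |H| = 0.9766 (-0.2 dB); phase: φ = -12.4°.

|H| = 0.9766 (-0.2 dB), φ = -12.4°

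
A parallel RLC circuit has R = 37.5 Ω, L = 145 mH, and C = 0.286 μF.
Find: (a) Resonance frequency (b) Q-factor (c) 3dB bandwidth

Step 1 — Resonance: ω₀ = 1/√(LC) = 1/√(0.145·2.86e-07) = 4911 rad/s.
Step 2 — f₀ = ω₀/(2π) = 781.5 Hz.
Step 3 — Parallel Q: Q = R/(ω₀L) = 37.5/(4911·0.145) = 0.05267.
Step 4 — Bandwidth: Δω = ω₀/Q = 9.324e+04 rad/s; BW = Δω/(2π) = 1.484e+04 Hz.

(a) f₀ = 781.5 Hz  (b) Q = 0.05267  (c) BW = 1.484e+04 Hz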